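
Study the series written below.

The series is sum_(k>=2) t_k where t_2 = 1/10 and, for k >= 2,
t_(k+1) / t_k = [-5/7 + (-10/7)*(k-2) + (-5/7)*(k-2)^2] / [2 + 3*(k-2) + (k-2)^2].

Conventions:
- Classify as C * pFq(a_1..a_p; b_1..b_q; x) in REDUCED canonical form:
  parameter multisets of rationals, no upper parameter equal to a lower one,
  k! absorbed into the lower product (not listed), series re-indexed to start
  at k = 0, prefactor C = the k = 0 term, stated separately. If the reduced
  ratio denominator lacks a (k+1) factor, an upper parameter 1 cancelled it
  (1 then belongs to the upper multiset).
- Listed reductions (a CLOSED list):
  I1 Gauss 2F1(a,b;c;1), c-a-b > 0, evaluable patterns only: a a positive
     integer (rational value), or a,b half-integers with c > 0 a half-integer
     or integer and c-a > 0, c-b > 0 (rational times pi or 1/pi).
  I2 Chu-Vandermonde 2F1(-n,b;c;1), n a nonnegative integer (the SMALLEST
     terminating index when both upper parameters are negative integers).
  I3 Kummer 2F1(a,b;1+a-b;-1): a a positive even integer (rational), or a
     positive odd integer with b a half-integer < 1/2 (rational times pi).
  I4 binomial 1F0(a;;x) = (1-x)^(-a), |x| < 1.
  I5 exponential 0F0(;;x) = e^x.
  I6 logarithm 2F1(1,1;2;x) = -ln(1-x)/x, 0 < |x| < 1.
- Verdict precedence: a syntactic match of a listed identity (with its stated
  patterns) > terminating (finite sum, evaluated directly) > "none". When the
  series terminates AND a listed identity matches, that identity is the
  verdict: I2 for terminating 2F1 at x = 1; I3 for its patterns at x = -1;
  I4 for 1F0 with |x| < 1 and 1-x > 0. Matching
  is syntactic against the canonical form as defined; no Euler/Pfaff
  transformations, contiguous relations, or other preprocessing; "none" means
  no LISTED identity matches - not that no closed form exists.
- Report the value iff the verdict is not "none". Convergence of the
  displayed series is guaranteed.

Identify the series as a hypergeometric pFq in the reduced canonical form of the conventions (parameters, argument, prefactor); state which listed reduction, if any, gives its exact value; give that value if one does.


Reduced: x = -5/7, 2F1, upper = {1, 1}, lower = {2}, C = 1/10. Verdict: the I6 logarithm reduction matches (the logarithm: parameters (1,1;2), x = -5/7). Value: (7/50) * ln(12/7).

Key step: from the first term 1/10: factor the ratio over Q (prefactor 1/10): negated roots = parameters.
Ratio: r(k) = (-5/7) * (k+1) (k+1) / [(k+2) (k+1)] ; factor over Q: parameters, x = (-5/7), and C = 1/10.


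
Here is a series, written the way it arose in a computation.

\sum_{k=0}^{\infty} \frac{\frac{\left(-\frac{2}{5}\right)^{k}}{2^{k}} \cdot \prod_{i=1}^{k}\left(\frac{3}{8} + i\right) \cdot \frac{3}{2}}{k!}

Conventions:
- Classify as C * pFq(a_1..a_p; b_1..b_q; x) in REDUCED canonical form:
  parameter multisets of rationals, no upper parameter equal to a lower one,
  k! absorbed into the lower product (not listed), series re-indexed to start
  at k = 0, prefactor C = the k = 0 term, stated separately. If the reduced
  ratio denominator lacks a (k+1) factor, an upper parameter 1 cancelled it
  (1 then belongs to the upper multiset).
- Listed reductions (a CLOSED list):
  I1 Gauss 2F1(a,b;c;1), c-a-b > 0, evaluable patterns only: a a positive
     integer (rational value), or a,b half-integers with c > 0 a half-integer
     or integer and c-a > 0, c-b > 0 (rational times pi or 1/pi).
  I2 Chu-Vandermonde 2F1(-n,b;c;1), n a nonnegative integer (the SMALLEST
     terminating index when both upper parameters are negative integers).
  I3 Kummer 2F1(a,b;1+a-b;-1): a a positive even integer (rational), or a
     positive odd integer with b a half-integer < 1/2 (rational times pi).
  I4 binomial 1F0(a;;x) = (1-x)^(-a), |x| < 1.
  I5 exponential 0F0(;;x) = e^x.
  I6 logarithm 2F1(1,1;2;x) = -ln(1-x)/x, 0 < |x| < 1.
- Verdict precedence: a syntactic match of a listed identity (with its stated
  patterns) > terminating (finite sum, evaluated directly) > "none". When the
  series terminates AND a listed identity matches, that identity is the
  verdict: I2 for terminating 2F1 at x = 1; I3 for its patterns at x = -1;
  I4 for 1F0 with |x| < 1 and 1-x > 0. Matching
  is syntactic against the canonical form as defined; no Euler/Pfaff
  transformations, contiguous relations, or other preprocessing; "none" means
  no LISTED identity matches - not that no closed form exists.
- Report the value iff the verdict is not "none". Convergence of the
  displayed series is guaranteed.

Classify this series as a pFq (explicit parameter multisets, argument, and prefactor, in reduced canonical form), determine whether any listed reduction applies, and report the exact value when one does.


This is \frac{3}{2} * 1F0(\frac{11}{8}; -; -\frac{1}{5}) in reduced canonical form. Verdict: the I4 binomial reduction applies (the 1F0 binomial series: exponent -11/8, x = -\frac{1}{5}). Its exact value is \frac{3}{2} \cdot \left(\frac{6}{5}\right)^{-\frac{11}{8}}.

Key observation: from the first term \frac{3}{2}: the two k-th powers (prefactor 3/2) combine into one argument.
Adjacent-term ratio: r(k) = -\frac{1}{5} * (k+\frac{11}{8}) / [(k+1)] - rational; roots negated = parameters, x = -\frac{1}{5}, C = \frac{3}{2}.


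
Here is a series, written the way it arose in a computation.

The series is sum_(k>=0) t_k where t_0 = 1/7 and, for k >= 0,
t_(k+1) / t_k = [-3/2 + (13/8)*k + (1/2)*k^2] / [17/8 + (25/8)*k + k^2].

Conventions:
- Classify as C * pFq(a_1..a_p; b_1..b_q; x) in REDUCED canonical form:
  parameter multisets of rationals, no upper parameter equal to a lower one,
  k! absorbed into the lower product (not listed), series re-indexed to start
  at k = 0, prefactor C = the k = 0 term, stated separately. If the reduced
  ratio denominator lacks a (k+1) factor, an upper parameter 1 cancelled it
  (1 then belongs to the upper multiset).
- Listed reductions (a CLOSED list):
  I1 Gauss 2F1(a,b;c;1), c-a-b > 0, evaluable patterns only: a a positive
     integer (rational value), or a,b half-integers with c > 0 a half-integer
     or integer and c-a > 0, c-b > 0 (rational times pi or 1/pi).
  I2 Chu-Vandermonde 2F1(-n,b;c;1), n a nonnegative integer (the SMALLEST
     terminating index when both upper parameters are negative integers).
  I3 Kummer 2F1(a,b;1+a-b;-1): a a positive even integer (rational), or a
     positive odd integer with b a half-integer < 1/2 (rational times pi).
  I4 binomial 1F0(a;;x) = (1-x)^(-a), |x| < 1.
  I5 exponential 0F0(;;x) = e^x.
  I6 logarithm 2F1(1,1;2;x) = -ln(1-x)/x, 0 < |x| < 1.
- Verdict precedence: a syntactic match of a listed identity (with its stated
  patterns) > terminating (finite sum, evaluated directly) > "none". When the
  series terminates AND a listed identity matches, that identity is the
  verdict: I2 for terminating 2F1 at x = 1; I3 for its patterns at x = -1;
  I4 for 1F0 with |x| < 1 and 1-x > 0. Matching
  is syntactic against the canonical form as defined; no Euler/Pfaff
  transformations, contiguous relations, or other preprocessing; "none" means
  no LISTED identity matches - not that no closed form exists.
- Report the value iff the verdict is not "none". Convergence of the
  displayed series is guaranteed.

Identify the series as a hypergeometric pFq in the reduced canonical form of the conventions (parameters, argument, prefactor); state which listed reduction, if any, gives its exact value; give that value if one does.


Classification (C = 1/7): 2F1 with upper {-3/4, 4}, lower {17/8}, argument x = 1/2. Verdict: none. A 2F1 with upper {-3/4, 4} fits none of I1-I6 at x = 1/2; the sum runs forever.

First insight: from the first term 1/7: the expanded ratio factors over Q; prefactor 1/7, roots give parameters.
Step ratio: r(k) = (1/2) * (k-3/4) (k+4) / [(k+17/8) (k+1)] - rational in k, leading ratio (1/2); with t_0 = 1/7, classification follows.


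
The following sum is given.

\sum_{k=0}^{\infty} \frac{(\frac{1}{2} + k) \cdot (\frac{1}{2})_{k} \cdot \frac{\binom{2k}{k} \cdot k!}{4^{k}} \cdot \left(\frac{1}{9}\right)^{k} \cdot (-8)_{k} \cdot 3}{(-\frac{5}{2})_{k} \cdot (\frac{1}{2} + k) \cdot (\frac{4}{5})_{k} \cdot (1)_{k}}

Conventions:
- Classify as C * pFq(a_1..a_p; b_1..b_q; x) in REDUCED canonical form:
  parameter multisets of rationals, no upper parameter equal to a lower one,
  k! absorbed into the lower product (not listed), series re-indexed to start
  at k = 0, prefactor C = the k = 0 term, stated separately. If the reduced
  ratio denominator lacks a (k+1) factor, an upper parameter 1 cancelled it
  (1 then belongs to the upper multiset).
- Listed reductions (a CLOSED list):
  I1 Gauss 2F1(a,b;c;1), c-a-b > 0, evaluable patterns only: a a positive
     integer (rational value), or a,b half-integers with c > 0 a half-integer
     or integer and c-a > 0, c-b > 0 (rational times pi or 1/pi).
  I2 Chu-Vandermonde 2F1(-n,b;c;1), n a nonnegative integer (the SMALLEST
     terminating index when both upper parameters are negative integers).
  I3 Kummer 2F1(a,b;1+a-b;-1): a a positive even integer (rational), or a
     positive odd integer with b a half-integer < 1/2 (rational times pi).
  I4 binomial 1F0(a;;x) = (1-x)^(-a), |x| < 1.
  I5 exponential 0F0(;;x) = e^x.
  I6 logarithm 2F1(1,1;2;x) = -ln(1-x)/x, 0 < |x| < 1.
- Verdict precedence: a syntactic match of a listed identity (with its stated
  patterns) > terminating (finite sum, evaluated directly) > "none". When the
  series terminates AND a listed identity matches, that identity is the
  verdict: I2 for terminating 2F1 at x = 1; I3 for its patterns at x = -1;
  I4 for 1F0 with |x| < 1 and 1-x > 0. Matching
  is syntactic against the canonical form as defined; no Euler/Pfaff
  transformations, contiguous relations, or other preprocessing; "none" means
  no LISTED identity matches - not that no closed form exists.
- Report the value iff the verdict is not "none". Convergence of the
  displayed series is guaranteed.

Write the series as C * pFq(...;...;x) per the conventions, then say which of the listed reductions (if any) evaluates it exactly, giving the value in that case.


Prefactor 3, argument \frac{1}{9}: 3F2 with upper {-8, \frac{1}{2}, \frac{1}{2}} over lower {-\frac{5}{2}, \frac{4}{5}}. Verdict: terminating - upper parameter -8 makes this a finite sum (last index 8), evaluated exactly. Its exact value is \frac{899996263889635}{259071926501376}.

Structural cue: t_0 being 3, (1)_k (prefactor 3) is k! itself.
Consecutive-term ratio: r(k) = \frac{1}{9} * (k-8) (k+\frac{1}{2}) (k+\frac{1}{2}) / [(k-\frac{5}{2}) (k+\frac{4}{5}) (k+1)] - rational in k, leading ratio \frac{1}{9}; with t_0 = 3, classification follows.


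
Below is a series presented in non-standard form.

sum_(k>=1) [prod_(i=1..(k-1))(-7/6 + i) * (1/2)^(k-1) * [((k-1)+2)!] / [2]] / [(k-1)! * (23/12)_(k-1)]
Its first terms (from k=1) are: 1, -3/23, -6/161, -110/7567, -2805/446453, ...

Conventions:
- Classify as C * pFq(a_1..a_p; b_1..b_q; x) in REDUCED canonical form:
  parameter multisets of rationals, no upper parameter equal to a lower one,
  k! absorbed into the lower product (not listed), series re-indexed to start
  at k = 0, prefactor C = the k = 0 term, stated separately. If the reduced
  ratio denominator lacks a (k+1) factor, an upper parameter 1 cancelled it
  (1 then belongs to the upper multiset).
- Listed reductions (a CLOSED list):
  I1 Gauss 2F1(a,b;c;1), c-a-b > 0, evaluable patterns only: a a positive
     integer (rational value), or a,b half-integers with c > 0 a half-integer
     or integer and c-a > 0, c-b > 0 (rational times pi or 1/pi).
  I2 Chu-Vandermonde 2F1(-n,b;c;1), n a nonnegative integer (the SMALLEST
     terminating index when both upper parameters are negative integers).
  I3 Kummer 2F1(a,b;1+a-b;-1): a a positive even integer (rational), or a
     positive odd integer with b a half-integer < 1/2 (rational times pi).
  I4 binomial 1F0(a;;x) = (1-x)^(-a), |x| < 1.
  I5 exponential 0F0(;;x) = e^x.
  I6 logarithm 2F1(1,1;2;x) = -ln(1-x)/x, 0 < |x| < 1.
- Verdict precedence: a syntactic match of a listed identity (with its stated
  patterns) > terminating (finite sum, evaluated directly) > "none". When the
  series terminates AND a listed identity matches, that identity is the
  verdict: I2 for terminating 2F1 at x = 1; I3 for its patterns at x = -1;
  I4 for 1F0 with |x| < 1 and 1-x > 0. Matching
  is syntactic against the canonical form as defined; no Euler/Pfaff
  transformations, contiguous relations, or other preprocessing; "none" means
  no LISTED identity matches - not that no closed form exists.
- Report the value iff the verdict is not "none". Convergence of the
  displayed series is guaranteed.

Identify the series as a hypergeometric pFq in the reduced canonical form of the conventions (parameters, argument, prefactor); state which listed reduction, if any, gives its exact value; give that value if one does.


The series (x = 1/2) is 2F1: upper {-1/6, 3}, lower {23/12}, prefactor 1. Verdict: none - this 2F1 at x = 1/2 matches no listed pattern, and upper {-1/6, 3} holds no stopper.

Key observation: x = (1/2) and the factorial ratio (C = 1, x = 1/2) (k+a-1)!/(a-1)! is a rising factorial (a)_k.
Step ratio: r(k) = (1/2) * (k-1/6) (k+3) / [(k+23/12) (k+1)] ; factor over Q: parameters, x = (1/2), and C = 1.


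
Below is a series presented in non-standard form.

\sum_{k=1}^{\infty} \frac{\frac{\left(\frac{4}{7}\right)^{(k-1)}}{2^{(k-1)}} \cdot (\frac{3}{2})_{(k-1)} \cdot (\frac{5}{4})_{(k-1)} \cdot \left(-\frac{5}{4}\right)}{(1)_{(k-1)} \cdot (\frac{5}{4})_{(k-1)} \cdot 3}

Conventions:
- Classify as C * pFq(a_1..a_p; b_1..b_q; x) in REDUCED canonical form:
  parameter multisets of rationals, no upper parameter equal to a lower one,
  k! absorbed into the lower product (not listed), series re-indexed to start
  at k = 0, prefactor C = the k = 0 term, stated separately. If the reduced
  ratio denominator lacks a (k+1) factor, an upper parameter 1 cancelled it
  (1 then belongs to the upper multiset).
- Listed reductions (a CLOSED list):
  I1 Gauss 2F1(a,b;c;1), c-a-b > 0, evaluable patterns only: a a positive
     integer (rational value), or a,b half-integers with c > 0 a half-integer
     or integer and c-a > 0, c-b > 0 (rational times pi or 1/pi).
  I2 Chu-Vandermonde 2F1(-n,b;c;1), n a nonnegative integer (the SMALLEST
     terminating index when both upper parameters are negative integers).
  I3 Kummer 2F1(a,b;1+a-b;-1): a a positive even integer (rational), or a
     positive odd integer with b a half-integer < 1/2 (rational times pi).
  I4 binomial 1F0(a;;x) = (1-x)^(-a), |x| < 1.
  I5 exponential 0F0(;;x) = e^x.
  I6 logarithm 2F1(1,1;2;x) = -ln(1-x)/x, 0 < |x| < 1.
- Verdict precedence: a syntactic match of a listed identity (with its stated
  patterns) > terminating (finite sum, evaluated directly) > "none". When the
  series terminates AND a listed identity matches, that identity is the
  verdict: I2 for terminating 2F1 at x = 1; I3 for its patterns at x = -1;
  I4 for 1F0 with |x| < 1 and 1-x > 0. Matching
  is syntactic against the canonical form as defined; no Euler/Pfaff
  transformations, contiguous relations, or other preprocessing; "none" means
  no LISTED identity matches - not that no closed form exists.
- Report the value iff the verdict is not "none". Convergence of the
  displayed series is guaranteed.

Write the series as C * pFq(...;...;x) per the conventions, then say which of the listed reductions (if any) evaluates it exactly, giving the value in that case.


Classification (C = -\frac{5}{12}): 1F0 with upper {\frac{3}{2}}, lower {-}, argument x = \frac{2}{7}. Verdict (x = \frac{2}{7}): binomial (I4) applies (the 1F0 binomial series: exponent -3/2, x = \frac{2}{7}). Exact value: \left(-\frac{5}{12}\right) \cdot \left(\frac{5}{7}\right)^{-\frac{3}{2}}.

Key step: t_0 = -\frac{5}{12} here, and the two k-th powers (prefactor -5/12) combine into one argument.
Term ratio: r(k) = \frac{2}{7} * (k+\frac{3}{2}) / [(k+1)] - rational in k. x = \frac{2}{7}; t_0 = -\frac{5}{12}; negate the roots.


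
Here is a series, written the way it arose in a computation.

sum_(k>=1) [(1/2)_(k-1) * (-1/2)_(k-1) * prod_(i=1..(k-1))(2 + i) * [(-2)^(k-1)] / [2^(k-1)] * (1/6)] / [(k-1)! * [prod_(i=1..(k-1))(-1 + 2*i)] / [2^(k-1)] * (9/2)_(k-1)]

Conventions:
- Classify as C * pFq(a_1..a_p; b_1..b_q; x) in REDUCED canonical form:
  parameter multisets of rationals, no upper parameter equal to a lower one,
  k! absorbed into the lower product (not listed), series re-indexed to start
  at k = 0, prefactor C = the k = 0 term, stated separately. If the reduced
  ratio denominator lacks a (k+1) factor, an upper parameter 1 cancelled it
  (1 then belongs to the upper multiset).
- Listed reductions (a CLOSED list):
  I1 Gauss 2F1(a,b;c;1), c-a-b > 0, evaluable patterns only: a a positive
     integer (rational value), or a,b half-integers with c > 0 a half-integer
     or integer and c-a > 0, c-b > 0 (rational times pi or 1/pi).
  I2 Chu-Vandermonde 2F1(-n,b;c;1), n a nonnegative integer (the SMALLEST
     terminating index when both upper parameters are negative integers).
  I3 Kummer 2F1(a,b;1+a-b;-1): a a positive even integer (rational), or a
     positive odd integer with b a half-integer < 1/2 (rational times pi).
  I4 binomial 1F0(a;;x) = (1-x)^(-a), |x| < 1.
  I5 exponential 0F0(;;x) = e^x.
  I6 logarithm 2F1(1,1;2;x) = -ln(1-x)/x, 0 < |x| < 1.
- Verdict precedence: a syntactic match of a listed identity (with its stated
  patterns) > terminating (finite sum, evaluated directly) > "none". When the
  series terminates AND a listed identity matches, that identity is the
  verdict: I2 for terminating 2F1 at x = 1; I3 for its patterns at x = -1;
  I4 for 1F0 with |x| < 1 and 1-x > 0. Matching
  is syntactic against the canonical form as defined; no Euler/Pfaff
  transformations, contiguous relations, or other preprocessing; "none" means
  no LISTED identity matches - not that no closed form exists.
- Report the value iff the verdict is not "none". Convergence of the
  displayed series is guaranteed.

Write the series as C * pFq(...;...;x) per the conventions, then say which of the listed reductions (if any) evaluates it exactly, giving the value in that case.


Prefactor 1/6, argument -1: 2F1 with upper {-1/2, 3} over lower {9/2}. Verdict: this is Kummer's theorem (I3) (x = -1; c = 9/2 equals 1+a-b for upper {-1/2, 3}: listed pattern). Sum: (35/512) * pi.

Key step: t_0 being 1/6, the lower odd product (C = 1/6, x = -1) is 2^k (1/2)_k.
Step ratio: r(k) = (-1) * (k-1/2) (k+3) / [(k+9/2) (k+1)] - rational; roots negated = parameters, x = (-1), C = 1/6.


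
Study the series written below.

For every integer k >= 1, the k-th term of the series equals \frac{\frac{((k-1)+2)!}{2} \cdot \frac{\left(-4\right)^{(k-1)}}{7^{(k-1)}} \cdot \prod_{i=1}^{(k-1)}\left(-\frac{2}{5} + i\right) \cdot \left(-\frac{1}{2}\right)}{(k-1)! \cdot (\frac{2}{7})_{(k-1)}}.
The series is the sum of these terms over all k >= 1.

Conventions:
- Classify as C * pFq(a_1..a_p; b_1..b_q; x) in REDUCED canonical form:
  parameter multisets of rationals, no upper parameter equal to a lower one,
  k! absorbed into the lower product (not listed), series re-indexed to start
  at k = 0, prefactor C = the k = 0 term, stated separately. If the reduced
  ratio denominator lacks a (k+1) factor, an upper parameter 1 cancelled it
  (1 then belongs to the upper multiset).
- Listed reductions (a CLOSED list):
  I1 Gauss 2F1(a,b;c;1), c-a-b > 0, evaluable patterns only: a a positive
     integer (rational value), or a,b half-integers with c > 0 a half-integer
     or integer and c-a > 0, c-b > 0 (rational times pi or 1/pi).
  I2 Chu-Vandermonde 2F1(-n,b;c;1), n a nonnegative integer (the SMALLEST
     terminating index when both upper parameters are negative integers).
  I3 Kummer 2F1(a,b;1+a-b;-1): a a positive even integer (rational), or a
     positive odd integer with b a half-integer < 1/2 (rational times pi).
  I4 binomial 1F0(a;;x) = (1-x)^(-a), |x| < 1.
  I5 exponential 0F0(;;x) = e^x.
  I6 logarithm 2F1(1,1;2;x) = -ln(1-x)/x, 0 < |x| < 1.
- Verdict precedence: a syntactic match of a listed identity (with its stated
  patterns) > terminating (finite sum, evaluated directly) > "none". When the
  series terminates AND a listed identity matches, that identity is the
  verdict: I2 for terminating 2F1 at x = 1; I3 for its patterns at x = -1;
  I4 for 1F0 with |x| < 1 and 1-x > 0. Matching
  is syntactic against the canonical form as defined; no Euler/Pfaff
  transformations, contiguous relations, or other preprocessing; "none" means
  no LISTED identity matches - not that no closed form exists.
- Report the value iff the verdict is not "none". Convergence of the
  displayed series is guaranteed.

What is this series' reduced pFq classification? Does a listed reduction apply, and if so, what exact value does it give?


With C = -\frac{1}{2}: the canonical form is 2F1(\frac{3}{5}, 3; \frac{2}{7}; -\frac{4}{7}). Verdict: none - this 2F1 at x = -\frac{4}{7} matches no listed pattern, and upper {\frac{3}{5}, 3} holds no stopper.

Key step: from the first term -\frac{1}{2}: the running product (prefactor -1/2) telescopes to a rising factorial.
Consecutive-term ratio: r(k) = -\frac{4}{7} * (k+\frac{3}{5}) (k+3) / [(k+\frac{2}{7}) (k+1)] - rational in k, leading ratio -\frac{4}{7}; with t_0 = -\frac{1}{2}, classification follows.


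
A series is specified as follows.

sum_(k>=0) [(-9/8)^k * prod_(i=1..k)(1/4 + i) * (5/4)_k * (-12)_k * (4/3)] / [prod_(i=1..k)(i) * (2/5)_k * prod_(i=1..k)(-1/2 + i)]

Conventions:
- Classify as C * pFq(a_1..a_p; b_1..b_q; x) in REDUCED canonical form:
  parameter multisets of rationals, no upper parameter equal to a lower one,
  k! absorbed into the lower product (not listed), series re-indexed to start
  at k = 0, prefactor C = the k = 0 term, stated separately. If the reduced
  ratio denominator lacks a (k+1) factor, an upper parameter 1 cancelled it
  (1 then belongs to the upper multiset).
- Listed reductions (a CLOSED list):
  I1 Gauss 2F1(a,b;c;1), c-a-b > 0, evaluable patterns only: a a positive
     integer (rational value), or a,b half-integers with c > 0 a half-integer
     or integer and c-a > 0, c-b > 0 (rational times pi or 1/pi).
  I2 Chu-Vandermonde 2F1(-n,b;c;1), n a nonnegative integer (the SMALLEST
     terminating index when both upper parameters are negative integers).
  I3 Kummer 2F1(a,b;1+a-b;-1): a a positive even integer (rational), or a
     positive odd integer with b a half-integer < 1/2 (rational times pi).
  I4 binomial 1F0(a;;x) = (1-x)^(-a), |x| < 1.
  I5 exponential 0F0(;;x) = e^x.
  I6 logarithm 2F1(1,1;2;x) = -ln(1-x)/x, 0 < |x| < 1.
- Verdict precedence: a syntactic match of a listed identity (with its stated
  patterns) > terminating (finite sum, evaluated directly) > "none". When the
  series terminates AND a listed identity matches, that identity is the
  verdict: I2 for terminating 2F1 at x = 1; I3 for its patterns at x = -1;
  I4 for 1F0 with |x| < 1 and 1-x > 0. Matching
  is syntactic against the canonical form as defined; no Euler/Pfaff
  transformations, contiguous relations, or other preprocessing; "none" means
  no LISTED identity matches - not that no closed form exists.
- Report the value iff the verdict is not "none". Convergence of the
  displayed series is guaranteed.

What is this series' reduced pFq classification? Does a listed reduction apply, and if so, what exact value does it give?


Classification (C = 4/3): 3F2 with upper {-12, 5/4, 5/4}, lower {2/5, 1/2}, argument x = -9/8. Verdict: terminating (-12 upstairs). 13 nonzero terms in all; added directly. Its exact value is 132362810456272882514541103003122286296233/112902688649527593871386784045203456.

Structural cue: from the first term 4/3: the product of the first k integers (prefactor 4/3) is k!.
Ratio: r(k) = (-9/8) * (k-12) (k+5/4) (k+5/4) / [(k+2/5) (k+1/2) (k+1)] ; factor over Q: parameters, x = (-9/8), and C = 4/3.


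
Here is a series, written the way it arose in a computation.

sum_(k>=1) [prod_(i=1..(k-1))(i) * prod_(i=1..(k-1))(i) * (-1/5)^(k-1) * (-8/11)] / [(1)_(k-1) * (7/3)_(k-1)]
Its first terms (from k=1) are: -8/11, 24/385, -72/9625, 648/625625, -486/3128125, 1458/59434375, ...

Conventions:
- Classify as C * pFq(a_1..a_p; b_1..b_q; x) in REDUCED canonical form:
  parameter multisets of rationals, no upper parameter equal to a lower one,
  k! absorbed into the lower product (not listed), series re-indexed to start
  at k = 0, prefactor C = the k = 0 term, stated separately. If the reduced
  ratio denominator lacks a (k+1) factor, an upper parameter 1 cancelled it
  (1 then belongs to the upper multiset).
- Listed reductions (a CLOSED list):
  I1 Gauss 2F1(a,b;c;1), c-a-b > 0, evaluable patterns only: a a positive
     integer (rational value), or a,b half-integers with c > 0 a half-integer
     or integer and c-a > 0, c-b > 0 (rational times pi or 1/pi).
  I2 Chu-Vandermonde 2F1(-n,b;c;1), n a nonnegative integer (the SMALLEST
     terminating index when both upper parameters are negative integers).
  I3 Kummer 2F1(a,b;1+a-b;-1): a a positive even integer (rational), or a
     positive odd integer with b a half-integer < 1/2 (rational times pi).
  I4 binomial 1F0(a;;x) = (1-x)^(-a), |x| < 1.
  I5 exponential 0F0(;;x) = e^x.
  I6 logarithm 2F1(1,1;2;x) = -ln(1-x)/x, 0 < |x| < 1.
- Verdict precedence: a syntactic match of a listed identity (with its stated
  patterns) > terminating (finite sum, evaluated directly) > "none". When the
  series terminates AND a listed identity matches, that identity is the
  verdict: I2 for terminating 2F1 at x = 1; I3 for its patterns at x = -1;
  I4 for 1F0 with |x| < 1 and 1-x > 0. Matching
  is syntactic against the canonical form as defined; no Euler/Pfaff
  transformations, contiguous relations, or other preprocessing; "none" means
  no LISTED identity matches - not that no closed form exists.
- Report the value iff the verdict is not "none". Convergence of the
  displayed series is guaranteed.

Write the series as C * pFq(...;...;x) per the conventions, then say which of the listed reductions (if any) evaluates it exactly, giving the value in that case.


x = -1/5 here; the reduced form reads 2F1, upper {1, 1}, lower {7/3}, C = -8/11. Verdict: none - this 2F1 at x = -1/5 matches no listed pattern, and upper {1, 1} holds no stopper.

The tell: x = (-1/5) and the running product (C = -8/11) telescopes to a rising factorial.
Step ratio: r(k) = (-1/5) * (k+1) (k+1) / [(k+7/3) (k+1)] - rational; roots negated = parameters, x = (-1/5), C = -8/11.


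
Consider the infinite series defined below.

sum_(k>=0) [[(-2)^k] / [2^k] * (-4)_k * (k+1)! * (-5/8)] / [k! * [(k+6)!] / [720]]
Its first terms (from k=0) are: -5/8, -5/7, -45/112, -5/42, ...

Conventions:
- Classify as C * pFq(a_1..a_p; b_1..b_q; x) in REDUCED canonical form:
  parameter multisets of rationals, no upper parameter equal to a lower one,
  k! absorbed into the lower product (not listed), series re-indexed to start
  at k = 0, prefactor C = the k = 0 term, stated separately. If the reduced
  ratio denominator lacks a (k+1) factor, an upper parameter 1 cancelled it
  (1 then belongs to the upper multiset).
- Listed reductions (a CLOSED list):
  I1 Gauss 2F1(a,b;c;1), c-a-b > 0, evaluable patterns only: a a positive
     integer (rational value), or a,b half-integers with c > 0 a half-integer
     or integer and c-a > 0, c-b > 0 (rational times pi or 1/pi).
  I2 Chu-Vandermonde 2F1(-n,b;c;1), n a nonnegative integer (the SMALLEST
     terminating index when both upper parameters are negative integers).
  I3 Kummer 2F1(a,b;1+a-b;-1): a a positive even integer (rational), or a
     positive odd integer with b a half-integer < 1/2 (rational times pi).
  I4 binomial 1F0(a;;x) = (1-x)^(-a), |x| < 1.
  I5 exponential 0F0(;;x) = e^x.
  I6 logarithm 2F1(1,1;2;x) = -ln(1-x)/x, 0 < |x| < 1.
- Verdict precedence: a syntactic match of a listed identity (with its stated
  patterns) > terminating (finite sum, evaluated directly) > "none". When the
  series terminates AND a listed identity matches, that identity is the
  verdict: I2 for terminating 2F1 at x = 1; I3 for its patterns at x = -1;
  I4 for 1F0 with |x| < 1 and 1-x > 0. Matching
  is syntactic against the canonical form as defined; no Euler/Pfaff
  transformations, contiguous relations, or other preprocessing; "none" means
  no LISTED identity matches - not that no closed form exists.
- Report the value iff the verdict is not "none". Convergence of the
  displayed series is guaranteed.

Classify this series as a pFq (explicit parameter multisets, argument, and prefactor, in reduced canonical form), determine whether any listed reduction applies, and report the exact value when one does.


At argument -1: a 2F1 with upper {-4, 2}, lower {7}, scaled by C = -5/8. Verdict: Kummer (I3) matches (x = -1; c = 7 equals 1+a-b for upper {-4, 2}: listed pattern). Its exact value is -15/8.

The tell: t_0 being -5/8, the factorial ratio (prefactor -5/8) (k+a-1)!/(a-1)! is a rising factorial (a)_k.
Consecutive-term ratio: r(k) = (-1) * (k-4) (k+2) / [(k+7) (k+1)] - rational; roots negated = parameters, x = (-1), C = -5/8.


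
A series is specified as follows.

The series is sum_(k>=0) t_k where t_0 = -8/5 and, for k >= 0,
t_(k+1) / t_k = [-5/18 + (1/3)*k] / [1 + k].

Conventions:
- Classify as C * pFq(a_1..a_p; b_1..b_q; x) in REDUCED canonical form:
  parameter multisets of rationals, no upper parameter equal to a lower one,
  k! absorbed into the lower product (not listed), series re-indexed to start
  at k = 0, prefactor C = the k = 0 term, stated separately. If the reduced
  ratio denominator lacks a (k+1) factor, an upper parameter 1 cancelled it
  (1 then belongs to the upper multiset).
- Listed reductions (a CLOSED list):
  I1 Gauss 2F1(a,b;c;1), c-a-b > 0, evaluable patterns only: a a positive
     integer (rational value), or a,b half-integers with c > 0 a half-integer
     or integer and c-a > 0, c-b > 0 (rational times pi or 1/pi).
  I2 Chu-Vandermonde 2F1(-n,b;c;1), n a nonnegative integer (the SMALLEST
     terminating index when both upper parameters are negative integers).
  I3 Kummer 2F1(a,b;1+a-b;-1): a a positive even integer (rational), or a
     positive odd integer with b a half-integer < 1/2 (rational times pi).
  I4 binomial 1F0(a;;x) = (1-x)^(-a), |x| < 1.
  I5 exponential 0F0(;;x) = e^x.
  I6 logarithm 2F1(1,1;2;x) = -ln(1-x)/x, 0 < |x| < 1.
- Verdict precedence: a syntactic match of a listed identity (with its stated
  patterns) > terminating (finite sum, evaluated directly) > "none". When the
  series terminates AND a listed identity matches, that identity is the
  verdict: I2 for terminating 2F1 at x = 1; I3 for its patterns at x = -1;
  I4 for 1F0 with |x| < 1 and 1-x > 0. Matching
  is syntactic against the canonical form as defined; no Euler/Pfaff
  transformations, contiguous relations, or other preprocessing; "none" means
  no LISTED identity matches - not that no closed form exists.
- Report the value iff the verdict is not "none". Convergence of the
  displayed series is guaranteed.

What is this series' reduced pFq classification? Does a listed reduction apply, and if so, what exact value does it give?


At argument 1/3: a 1F0 with upper {-5/6}, lower {-}, scaled by C = -8/5. Verdict at x = 1/3: binomial (I4) matches (the 1F0 binomial series: exponent 5/6, x = 1/3). Hence: (-8/5) * (2/3)^(5/6).

Key observation: t_0 being -8/5, factor the ratio over Q (C = -8/5): negated roots = parameters.
Term ratio: r(k) = (1/3) * (k-5/6) / [(k+1)] ; factor over Q: parameters, x = (1/3), and C = -8/5.


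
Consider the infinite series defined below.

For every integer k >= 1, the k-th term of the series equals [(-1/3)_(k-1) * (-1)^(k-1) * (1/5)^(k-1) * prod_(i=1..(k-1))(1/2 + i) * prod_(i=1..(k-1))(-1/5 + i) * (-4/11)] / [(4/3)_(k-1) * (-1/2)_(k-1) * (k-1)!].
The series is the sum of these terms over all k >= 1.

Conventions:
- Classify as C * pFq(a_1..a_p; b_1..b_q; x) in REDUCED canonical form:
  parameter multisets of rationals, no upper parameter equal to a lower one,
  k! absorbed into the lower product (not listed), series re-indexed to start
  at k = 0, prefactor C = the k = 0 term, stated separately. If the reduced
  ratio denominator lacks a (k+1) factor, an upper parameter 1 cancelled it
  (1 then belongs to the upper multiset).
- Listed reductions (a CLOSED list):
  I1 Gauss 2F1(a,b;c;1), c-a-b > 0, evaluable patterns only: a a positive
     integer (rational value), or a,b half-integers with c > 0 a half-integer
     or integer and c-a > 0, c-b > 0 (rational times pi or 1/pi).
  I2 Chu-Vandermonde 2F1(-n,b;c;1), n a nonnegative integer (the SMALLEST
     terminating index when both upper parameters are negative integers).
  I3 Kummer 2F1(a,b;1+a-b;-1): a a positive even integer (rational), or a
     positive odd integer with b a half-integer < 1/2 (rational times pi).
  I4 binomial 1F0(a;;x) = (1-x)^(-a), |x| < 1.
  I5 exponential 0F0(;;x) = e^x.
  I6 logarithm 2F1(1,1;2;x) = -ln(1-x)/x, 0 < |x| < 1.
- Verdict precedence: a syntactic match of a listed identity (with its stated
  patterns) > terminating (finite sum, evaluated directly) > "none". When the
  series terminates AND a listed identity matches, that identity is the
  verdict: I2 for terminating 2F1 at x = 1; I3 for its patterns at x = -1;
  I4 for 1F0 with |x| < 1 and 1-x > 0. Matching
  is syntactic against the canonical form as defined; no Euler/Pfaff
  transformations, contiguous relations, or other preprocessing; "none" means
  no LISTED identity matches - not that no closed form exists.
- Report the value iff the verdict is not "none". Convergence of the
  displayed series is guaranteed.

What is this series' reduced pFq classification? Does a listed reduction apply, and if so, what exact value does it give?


With C = -4/11: the canonical form is 3F2(-1/3, 4/5, 3/2; -1/2, 4/3; -1/5). Verdict: none - this 3F2 at x = -1/5 matches no listed pattern, and upper {-1/3, 4/5, 3/2} holds no stopper.

The tell: with t_0 = -4/11, the running product (C = -4/11) telescopes to a rising factorial.
Ratio: r(k) = (-1/5) * (k-1/3) (k+4/5) (k+3/2) / [(k-1/2) (k+4/3) (k+1)] - rational in k. x = (-1/5); t_0 = -4/11; negate the roots.


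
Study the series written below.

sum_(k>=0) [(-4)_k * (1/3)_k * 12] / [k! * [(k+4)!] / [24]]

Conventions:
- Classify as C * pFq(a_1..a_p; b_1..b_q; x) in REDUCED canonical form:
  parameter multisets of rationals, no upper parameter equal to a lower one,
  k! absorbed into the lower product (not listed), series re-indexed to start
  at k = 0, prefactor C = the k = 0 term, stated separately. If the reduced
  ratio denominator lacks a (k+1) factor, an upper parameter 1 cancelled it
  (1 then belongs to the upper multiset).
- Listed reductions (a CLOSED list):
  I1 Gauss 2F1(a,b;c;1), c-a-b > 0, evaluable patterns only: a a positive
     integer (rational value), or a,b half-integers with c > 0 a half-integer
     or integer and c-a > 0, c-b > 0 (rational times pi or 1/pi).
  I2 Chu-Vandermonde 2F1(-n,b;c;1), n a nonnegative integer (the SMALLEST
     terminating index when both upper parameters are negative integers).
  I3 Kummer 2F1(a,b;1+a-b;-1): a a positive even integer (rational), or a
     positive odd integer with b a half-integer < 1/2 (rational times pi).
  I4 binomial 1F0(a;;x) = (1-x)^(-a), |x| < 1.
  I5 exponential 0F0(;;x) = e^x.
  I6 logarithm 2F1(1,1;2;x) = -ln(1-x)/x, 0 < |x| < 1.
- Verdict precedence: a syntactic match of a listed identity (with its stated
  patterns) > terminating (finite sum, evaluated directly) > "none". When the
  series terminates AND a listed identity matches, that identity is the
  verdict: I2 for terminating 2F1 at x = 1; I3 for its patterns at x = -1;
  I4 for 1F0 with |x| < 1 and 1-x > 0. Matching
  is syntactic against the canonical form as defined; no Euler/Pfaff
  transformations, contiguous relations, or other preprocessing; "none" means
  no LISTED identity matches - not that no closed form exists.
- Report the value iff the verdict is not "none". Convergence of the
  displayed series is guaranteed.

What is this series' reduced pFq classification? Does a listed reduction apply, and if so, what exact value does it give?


The tell: from the first term 12: the denominator's factorial ratio (C = 12, x = 1) is a lower Pochhammer.
Term ratio: r(k) = 1 * (k-4) (k+1/3) / [(k+5) (k+1)] - poly over poly, x = 1 from leading terms; C = 12 at k = 0.

The series (x = 1) is 2F1: upper {-4, 1/3}, lower {5}, prefactor 12. Verdict: Vandermonde's identity (I2) matches (terminating 2F1 at x = 1 with n = 4, b = 1/3, c = 5). Its exact value is 782/81.


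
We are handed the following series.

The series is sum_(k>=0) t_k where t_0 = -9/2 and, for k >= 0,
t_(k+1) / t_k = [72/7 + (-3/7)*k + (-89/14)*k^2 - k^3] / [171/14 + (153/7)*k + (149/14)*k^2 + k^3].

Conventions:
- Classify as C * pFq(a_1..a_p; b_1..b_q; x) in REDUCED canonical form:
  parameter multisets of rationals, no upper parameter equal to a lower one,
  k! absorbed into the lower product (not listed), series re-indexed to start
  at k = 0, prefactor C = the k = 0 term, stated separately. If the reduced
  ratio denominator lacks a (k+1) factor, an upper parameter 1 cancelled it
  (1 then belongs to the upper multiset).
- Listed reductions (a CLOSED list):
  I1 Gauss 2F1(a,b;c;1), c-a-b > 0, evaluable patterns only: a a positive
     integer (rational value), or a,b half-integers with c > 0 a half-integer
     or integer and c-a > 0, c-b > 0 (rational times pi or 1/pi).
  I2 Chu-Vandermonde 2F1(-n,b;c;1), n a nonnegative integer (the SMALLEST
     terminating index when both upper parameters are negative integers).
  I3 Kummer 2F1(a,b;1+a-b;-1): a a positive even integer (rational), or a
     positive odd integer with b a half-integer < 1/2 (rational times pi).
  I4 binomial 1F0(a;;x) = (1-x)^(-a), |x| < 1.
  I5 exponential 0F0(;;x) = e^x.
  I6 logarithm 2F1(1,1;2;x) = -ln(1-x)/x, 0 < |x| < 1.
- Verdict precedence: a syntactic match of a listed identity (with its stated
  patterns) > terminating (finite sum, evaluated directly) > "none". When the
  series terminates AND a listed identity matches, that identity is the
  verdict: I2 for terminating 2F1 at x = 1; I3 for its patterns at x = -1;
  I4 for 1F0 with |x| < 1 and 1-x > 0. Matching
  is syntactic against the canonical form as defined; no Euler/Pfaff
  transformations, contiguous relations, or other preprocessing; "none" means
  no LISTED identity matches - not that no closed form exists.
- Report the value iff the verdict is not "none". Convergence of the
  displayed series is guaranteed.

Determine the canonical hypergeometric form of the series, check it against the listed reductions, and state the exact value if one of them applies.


First insight: x = (-1) and roots of the ratio polynomials (C = -9/2) are the negated parameters.
Step ratio: r(k) = (-1) * (k-8/7) (k+6) / [(k+57/7) (k+1)] - rational in k, leading ratio (-1); with t_0 = -9/2, classification follows.

This is -9/2 * 2F1(-8/7, 6; 57/7; -1) in reduced canonical form. Verdict: Kummer's theorem (I3) fires (x = -1; c = 57/7 equals 1+a-b for upper {-8/7, 6}: listed pattern). Hence: -5805/686.


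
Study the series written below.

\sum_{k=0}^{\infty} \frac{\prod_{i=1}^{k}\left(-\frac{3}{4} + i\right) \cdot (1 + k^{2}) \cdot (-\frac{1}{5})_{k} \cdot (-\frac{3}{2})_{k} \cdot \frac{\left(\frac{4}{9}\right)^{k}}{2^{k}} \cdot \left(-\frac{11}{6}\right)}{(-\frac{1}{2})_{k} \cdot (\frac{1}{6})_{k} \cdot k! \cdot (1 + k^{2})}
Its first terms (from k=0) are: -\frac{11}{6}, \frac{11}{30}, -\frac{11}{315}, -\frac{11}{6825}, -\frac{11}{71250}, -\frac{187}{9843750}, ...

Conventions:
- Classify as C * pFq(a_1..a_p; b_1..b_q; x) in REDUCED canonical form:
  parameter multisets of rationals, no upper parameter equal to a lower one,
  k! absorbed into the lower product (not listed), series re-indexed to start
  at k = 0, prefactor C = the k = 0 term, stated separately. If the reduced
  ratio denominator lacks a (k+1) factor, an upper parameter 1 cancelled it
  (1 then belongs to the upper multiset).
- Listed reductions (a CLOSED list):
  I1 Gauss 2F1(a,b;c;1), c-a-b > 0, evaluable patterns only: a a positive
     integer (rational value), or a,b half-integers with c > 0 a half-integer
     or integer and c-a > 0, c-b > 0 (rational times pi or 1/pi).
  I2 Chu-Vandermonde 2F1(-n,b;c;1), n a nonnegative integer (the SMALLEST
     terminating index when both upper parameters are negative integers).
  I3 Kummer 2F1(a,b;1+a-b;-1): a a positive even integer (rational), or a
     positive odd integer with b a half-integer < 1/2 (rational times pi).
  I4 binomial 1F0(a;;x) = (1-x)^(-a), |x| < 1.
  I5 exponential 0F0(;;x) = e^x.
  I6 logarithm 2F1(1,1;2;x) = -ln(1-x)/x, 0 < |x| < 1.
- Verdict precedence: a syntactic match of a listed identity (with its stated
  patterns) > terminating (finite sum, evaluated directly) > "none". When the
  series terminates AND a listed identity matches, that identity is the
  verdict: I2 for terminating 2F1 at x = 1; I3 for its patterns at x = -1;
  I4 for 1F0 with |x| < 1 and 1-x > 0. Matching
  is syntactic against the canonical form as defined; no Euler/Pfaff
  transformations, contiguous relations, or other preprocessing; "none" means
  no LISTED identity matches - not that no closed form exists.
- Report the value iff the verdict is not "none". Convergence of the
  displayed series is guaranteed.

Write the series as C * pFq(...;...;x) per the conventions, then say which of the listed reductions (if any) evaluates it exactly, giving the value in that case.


Structural cue: with t_0 = -\frac{11}{6}, the two k-th powers (C = -11/6, x = 2/9) combine into one argument.
Adjacent-term ratio: r(k) = \frac{2}{9} * (k-\frac{3}{2}) (k-\frac{1}{5}) (k+\frac{1}{4}) / [(k-\frac{1}{2}) (k+\frac{1}{6}) (k+1)] - rational in k, leading ratio \frac{2}{9}; with t_0 = -\frac{11}{6}, classification follows.

With C = -\frac{11}{6}: the canonical form is 3F2(-\frac{3}{2}, -\frac{1}{5}, \frac{1}{4}; -\frac{1}{2}, \frac{1}{6}; \frac{2}{9}). Verdict: no listed reduction: x = \frac{2}{9} and upper {-\frac{3}{2}, -\frac{1}{5}, \frac{1}{4}} fail every I1-I6 pattern.
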